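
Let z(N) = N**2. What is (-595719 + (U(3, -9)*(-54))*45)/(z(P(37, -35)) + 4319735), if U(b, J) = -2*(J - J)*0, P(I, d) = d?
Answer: -198573/1440320 ≈ -0.13787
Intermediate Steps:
U(b, J) = 0 (U(b, J) = -2*0*0 = 0*0 = 0)
(-595719 + (U(3, -9)*(-54))*45)/(z(P(37, -35)) + 4319735) = (-595719 + (0*(-54))*45)/((-35)**2 + 4319735) = (-595719 + 0*45)/(1225 + 4319735) = (-595719 + 0)/4320960 = -595719*1/4320960 = -198573/1440320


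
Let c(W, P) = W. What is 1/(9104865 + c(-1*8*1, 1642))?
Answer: 1/9104857 ≈ 1.0983e-7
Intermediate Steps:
1/(9104865 + c(-1*8*1, 1642)) = 1/(9104865 - 1*8*1) = 1/(9104865 - 8*1) = 1/(9104865 - 8) = 1/9104857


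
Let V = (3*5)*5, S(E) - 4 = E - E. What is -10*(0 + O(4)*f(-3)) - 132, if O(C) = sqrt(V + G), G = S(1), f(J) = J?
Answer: -132 + 30*sqrt(79) ≈ 134.65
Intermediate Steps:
S(E) = 4 (S(E) = 4 + (E - E) = 4 + 0 = 4)
G = 4
V = 75 (V = 15*5 = 75)
O(C) = sqrt(79) (O(C) = sqrt(75 + 4) = sqrt(79))
-10*(0 + O(4)*f(-3)) - 132 = -10*(0 + sqrt(79)*(-3)) - 132 = -10*(0 - 3*sqrt(79)) - 132 = -(-30)*sqrt(79) - 132 = 30*sqrt(79) - 132 = -132 + 30*sqrt(79)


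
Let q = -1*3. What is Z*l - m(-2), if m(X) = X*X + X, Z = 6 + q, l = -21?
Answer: -65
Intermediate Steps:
q = -3
Z = 3 (Z = 6 - 3 = 3)
m(X) = X + X² (m(X) = X² + X = X + X²)
Z*l - m(-2) = 3*(-21) - (-2)*(1 - 2) = -63 - (-2)*(-1) = -63 - 1*2 = -63 - 2 = -65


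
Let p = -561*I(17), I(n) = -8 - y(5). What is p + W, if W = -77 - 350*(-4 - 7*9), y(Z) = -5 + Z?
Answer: 27861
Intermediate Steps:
I(n) = -8 (I(n) = -8 - (-5 + 5) = -8 - 1*0 = -8 + 0 = -8)
W = 23373 (W = -77 - 350*(-4 - 63) = -77 - 350*(-67) = -77 + 23450 = 23373)
p = 4488 (p = -561*(-8) = 4488)
p + W = 4488 + 23373 = 27861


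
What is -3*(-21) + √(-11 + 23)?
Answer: 63 + 2*√3 ≈ 66.464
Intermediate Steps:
-3*(-21) + √(-11 + 23) = 63 + √12 = 63 + 2*√3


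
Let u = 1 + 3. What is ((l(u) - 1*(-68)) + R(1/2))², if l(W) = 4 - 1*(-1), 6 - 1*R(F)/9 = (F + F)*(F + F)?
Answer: 13924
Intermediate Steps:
R(F) = 54 - 36*F² (R(F) = 54 - 9*(F + F)*(F + F) = 54 - 9*2*F*2*F = 54 - 36*F²)
u = 4
l(W) = 5 (l(W) = 4 + 1 = 5)
((l(u) - 1*(-68)) + R(1/2))² = ((5 - 1*(-68)) + (54 - 36*(1/2)²))² = ((5 + 68) + (54 - 36*(½)²))² = (73 + (54 - 36*¼))² = (73 + (54 - 9))² = (73 + 45)² = 118² = 13924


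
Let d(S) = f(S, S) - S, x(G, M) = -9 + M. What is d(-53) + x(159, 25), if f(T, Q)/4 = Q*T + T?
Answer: 11093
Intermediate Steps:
f(T, Q) = 4*T + 4*Q*T (f(T, Q) = 4*(Q*T + T) = 4*(T + Q*T) = 4*T + 4*Q*T)
d(S) = -S + 4*S*(1 + S) (d(S) = 4*S*(1 + S) - S = -S + 4*S*(1 + S))
d(-53) + x(159, 25) = -53*(3 + 4*(-53)) + (-9 + 25) = -53*(3 - 212) + 16 = -53*(-209) + 16 = 11077 + 16 = 11093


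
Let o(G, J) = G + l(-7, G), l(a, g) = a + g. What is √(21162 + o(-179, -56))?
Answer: √20797 ≈ 144.21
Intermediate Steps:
o(G, J) = -7 + 2*G (o(G, J) = G + (-7 + G) = -7 + 2*G)
√(21162 + o(-179, -56)) = √(21162 + (-7 + 2*(-179))) = √(21162 + (-7 - 358)) = √(21162 - 365) = √20797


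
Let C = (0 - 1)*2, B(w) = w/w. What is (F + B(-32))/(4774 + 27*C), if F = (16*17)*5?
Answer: 1361/4720 ≈ 0.28835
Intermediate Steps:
F = 1360 (F = 272*5 = 1360)
B(w) = 1
C = -2 (C = -1*2 = -2)
(F + B(-32))/(4774 + 27*C) = (1360 + 1)/(4774 + 27*(-2)) = 1361/(4774 - 54) = 1361/4720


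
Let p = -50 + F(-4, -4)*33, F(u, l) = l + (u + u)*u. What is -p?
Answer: -874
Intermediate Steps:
F(u, l) = l + 2*u² (F(u, l) = l + (2*u)*u = l + 2*u²)
p = 874 (p = -50 + (-4 + 2*(-4)²)*33 = -50 + (-4 + 2*16)*33 = -50 + (-4 + 32)*33 = -50 + 28*33 = -50 + 924 = 874)
-p = -1*874 = -874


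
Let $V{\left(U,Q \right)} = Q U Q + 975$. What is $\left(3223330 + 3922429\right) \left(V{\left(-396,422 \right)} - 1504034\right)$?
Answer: $-514668454296157$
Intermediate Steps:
$V{\left(U,Q \right)} = 975 + U Q^{2}$ ($V{\left(U,Q \right)} = U Q^{2} + 975 = 975 + U Q^{2}$)
$\left(3223330 + 3922429\right) \left(V{\left(-396,422 \right)} - 1504034\right) = \left(3223330 + 3922429\right) \left(\left(975 - 396 \cdot 422^{2}\right) - 1504034\right) = 7145759 \left(\left(975 - 70521264\right) - 1504034\right) = 7145759 \left(-70520289 - 1504034\right) = 7145759 \left(-72024323\right) = -514668454296157$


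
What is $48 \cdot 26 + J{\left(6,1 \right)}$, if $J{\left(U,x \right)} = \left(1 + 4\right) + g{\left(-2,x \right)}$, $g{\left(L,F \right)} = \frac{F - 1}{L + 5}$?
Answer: $1253$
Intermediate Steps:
$g{\left(L,F \right)} = \frac{-1 + F}{5 + L}$
$J{\left(U,x \right)} = \frac{14}{3} + \frac{x}{3}$ ($J{\left(U,x \right)} = \left(1 + 4\right) + \frac{-1 + x}{5 - 2} = 5 + \frac{-1 + x}{3} = 5 + \left(- \frac{1}{3} + \frac{x}{3}\right) = \frac{14}{3} + \frac{x}{3}$)
$48 \cdot 26 + J{\left(6,1 \right)} = 48 \cdot 26 + \left(\frac{14}{3} + \frac{1}{3} \cdot 1\right) = 1248 + \left(\frac{14}{3} + \frac{1}{3}\right) = 1248 + 5 = 1253$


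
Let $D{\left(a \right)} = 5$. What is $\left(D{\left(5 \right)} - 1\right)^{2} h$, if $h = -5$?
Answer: $-80$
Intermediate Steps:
$\left(D{\left(5 \right)} - 1\right)^{2} h = \left(5 - 1\right)^{2} \left(-5\right) = 4^{2} \left(-5\right) = 16 \left(-5\right) = -80$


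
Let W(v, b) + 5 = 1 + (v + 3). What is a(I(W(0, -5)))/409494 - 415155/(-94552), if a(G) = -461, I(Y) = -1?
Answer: 84979946549/19359238344 ≈ 4.3896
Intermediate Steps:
W(v, b) = -1 + v (W(v, b) = -5 + (1 + (v + 3)) = -5 + (1 + (3 + v)) = -5 + (4 + v) = -1 + v)
a(I(W(0, -5)))/409494 - 415155/(-94552) = -461/409494 - 415155/(-94552) = -461*1/409494 - 415155*(-1/94552) = -461/409494 + 415155/94552 = 84979946549/19359238344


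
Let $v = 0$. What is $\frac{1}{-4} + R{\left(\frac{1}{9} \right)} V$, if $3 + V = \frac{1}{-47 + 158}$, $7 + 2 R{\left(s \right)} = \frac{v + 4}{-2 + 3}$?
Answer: $\frac{627}{148} \approx 4.2365$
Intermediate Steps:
$R{\left(s \right)} = - \frac{3}{2}$ ($R{\left(s \right)} = - \frac{7}{2} + \frac{\left(0 + 4\right) \frac{1}{-2 + 3}}{2} = - \frac{7}{2} + \frac{4 \cdot 1^{-1}}{2} = - \frac{7}{2} + \frac{4 \cdot 1}{2} = - \frac{7}{2} + \frac{1}{2} \cdot 4 = - \frac{7}{2} + 2 = - \frac{3}{2}$)
$V = - \frac{332}{111}$ ($V = -3 + \frac{1}{-47 + 158} = -3 + \frac{1}{111} = - \frac{332}{111} \approx -2.991$)
$\frac{1}{-4} + R{\left(\frac{1}{9} \right)} V = \frac{1}{-4} - - \frac{166}{37} = - \frac{1}{4} + \frac{166}{37} = \frac{627}{148}$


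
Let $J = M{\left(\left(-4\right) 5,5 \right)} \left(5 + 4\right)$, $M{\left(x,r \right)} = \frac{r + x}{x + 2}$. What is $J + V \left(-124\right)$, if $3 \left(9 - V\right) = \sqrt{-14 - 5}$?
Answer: $- \frac{2217}{2} + \frac{124 i \sqrt{19}}{3} \approx -1108.5 + 180.17 i$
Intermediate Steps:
$M{\left(x,r \right)} = \frac{r + x}{2 + x}$
$V = 9 - \frac{i \sqrt{19}}{3}$ ($V = 9 - \frac{\sqrt{-14 - 5}}{3} = 9 - \frac{\sqrt{-19}}{3} = 9 - \frac{i \sqrt{19}}{3} \approx 9.0 - 1.453 i$)
$J = \frac{15}{2}$ ($J = \frac{5 - 20}{2 - 20} \left(5 + 4\right) = \frac{5 - 20}{2 - 20} \cdot 9 = \frac{1}{-18} \left(-15\right) 9 = \left(- \frac{1}{18}\right) \left(-15\right) 9 = \frac{5}{6} \cdot 9 = \frac{15}{2} \approx 7.5$)
$J + V \left(-124\right) = \frac{15}{2} + \left(9 - \frac{i \sqrt{19}}{3}\right) \left(-124\right) = \frac{15}{2} - \left(1116 - \frac{124 i \sqrt{19}}{3}\right) = - \frac{2217}{2} + \frac{124 i \sqrt{19}}{3}$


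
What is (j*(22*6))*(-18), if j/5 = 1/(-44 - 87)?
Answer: 11880/131 ≈ 90.687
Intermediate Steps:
j = -5/131 (j = 5/(-44 - 87) = 5/(-131) = 5*(-1/131) = -5/131 ≈ -0.038168)
(j*(22*6))*(-18) = -110*6/131*(-18) = -5/131*132*(-18) = -660/131*(-18) = 11880/131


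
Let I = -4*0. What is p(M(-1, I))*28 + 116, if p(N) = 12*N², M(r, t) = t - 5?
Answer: 8516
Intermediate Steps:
I = 0
M(r, t) = -5 + t
p(M(-1, I))*28 + 116 = (12*(-5 + 0)²)*28 + 116 = (12*(-5)²)*28 + 116 = (12*25)*28 + 116 = 300*28 + 116 = 8400 + 116 = 8516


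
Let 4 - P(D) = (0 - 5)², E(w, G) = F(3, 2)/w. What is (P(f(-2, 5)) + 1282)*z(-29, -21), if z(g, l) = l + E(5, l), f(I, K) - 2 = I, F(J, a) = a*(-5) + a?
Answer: -142493/5 ≈ -28499.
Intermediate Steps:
F(J, a) = -4*a (F(J, a) = -5*a + a = -4*a)
E(w, G) = -8/w (E(w, G) = (-4*2)/w = -8/w)
f(I, K) = 2 + I
P(D) = -21 (P(D) = 4 - (0 - 5)² = 4 - 1*(-5)² = 4 - 1*25 = 4 - 25 = -21)
z(g, l) = -8/5 + l (z(g, l) = l - 8/5 = -8/5 + l)
(P(f(-2, 5)) + 1282)*z(-29, -21) = (-21 + 1282)*(-8/5 - 21) = 1261*(-113/5) = -142493/5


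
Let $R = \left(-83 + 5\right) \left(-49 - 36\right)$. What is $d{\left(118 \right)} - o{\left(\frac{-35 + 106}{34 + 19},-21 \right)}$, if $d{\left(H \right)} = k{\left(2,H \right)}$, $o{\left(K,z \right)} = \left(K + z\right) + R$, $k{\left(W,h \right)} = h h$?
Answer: $\frac{387624}{53} \approx 7313.7$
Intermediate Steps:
$k{\left(W,h \right)} = h^{2}$
$R = 6630$ ($R = \left(-78\right) \left(-85\right) = 6630$)
$o{\left(K,z \right)} = 6630 + K + z$ ($o{\left(K,z \right)} = \left(K + z\right) + 6630 = 6630 + K + z$)
$d{\left(H \right)} = H^{2}$
$d{\left(118 \right)} - o{\left(\frac{-35 + 106}{34 + 19},-21 \right)} = 118^{2} - \left(6630 + \frac{-35 + 106}{34 + 19} - 21\right) = 13924 - \left(6630 + \frac{71}{53} - 21\right) = 13924 - \frac{350348}{53} = \frac{387624}{53}$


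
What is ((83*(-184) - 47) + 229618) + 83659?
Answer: 297958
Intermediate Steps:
((83*(-184) - 47) + 229618) + 83659 = ((-15272 - 47) + 229618) + 83659 = (-15319 + 229618) + 83659 = 214299 + 83659 = 297958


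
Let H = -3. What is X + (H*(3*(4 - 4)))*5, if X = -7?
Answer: -7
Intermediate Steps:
X + (H*(3*(4 - 4)))*5 = -7 - 9*(4 - 4)*5 = -7 - 9*0*5 = -7 - 3*0*5 = -7 + 0*5 = -7 + 0 = -7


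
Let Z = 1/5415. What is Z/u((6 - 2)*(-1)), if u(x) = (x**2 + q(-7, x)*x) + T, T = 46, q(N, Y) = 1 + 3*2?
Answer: 1/184110 ≈ 5.4315e-6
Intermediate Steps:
q(N, Y) = 7 (q(N, Y) = 1 + 6 = 7)
u(x) = 46 + x**2 + 7*x (u(x) = (x**2 + 7*x) + 46 = 46 + x**2 + 7*x)
Z = 1/5415 ≈ 0.00018467
Z/u((6 - 2)*(-1)) = 1/(5415*(46 + ((6 - 2)*(-1))**2 + 7*((6 - 2)*(-1)))) = 1/(5415*(46 + (4*(-1))**2 + 7*(4*(-1)))) = 1/(5415*(46 + (-4)**2 + 7*(-4))) = 1/(5415*(46 + 16 - 28)) = (1/5415)/34 = (1/5415)*(1/34) = 1/184110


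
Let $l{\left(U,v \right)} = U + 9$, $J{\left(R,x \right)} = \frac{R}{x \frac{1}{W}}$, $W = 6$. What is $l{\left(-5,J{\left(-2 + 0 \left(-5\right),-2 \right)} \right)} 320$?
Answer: $1280$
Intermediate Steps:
$J{\left(R,x \right)} = \frac{6 R}{x}$ ($J{\left(R,x \right)} = \frac{R}{x \frac{1}{6}} = \frac{R}{\frac{1}{6} x} = R \frac{6}{x} = \frac{6 R}{x}$)
$l{\left(U,v \right)} = 9 + U$
$l{\left(-5,J{\left(-2 + 0 \left(-5\right),-2 \right)} \right)} 320 = \left(9 - 5\right) 320 = 4 \cdot 320 = 1280$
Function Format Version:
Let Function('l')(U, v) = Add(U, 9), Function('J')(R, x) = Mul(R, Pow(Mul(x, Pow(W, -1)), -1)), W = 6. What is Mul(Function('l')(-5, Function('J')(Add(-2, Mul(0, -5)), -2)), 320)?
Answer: 1280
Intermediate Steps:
Function('J')(R, x) = Mul(6, R, Pow(x, -1)) (Function('J')(R, x) = Mul(R, Pow(Mul(x, Pow(6, -1)), -1)) = Mul(R, Pow(Mul(x, Rational(1, 6)), -1)) = Mul(R, Pow(Mul(Rational(1, 6), x), -1)) = Mul(R, Mul(6, Pow(x, -1))) = Mul(6, R, Pow(x, -1)))
Function('l')(U, v) = Add(9, U)
Mul(Function('l')(-5, Function('J')(Add(-2, Mul(0, -5)), -2)), 320) = Mul(Add(9, -5), 320) = Mul(4, 320) = 1280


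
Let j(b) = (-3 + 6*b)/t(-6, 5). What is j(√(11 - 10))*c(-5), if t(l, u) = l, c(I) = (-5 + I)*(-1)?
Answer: -5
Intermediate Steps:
c(I) = 5 - I
j(b) = ½ - b (j(b) = (-3 + 6*b)/(-6) = (-3 + 6*b)*(-⅙) = ½ - b)
j(√(11 - 10))*c(-5) = (½ - √(11 - 10))*(5 - 1*(-5)) = (½ - √1)*(5 + 5) = (½ - 1*1)*10 = (½ - 1)*10 = -½*10 = -5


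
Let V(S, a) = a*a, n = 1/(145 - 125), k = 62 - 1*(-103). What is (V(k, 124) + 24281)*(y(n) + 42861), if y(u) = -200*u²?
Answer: 3399437697/2 ≈ 1.6997e+9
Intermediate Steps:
k = 165 (k = 62 + 103 = 165)
n = 1/20 ≈ 0.050000
V(S, a) = a²
(V(k, 124) + 24281)*(y(n) + 42861) = (124² + 24281)*(-200*(1/20)² + 42861) = (15376 + 24281)*(-200*1/400 + 42861) = 39657*(-½ + 42861) = 39657*(85721/2) = 3399437697/2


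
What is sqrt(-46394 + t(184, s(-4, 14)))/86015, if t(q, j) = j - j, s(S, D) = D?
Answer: I*sqrt(46394)/86015 ≈ 0.0025041*I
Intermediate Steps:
t(q, j) = 0
sqrt(-46394 + t(184, s(-4, 14)))/86015 = sqrt(-46394 + 0)/86015 = sqrt(-46394)*(1/86015) = (I*sqrt(46394))*(1/86015) = I*sqrt(46394)/86015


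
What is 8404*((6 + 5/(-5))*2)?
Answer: 84040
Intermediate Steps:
8404*((6 + 5/(-5))*2) = 8404*((6 + 5*(-⅕))*2) = 8404*((6 - 1)*2) = 8404*(5*2) = 8404*10 = 84040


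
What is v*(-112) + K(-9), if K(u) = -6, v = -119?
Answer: 13322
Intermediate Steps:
v*(-112) + K(-9) = -119*(-112) - 6 = 13328 - 6 = 13322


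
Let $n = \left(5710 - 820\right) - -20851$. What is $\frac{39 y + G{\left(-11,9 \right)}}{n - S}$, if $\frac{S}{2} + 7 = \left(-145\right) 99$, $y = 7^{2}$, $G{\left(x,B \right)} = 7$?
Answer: $\frac{1918}{54465} \approx 0.035215$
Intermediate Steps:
$y = 49$
$S = -28724$ ($S = -14 + 2 \left(\left(-145\right) 99\right) = -14 + 2 \left(-14355\right) = -14 - 28710 = -28724$)
$n = 25741$ ($n = 4890 + 20851 = 25741$)
$\frac{39 y + G{\left(-11,9 \right)}}{n - S} = \frac{39 \cdot 49 + 7}{25741 - -28724} = \frac{1911 + 7}{25741 + 28724} = \frac{1918}{54465}$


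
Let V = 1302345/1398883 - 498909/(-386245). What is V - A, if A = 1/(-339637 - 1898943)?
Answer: 537679965527428019/241906132337808860 ≈ 2.2227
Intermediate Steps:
V = 1200939563172/540311564335 (V = 1302345*(1/1398883) - 498909*(-1/386245) = 1302345/1398883 + 498909/386245 = 1200939563172/540311564335 ≈ 2.2227)
A = -1/2238580 (A = 1/(-2238580) = -1/2238580 ≈ -4.4671e-7)
V - A = 1200939563172/540311564335 - 1*(-1/2238580) = 1200939563172/540311564335 + 1/2238580 = 537679965527428019/241906132337808860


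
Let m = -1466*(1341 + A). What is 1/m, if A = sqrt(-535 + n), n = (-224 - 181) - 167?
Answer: I/(4398*(sqrt(123) - 447*I)) ≈ -5.0836e-7 + 1.2613e-8*I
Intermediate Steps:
n = -572 (n = -405 - 167 = -572)
A = 3*I*sqrt(123) (A = sqrt(-535 - 572) = sqrt(-1107) = 3*I*sqrt(123) ≈ 33.272*I)
m = -1965906 - 4398*I*sqrt(123) (m = -1466*(1341 + 3*I*sqrt(123)) = -1965906 - 4398*I*sqrt(123) ≈ -1.9659e+6 - 48776.0*I)
1/m = 1/(-1965906 - 4398*I*sqrt(123))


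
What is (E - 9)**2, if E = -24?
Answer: 1089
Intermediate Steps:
(E - 9)**2 = (-24 - 9)**2 = (-33)**2 = 1089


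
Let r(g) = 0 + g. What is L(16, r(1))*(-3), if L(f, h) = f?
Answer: -48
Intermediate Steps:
r(g) = g
L(16, r(1))*(-3) = 16*(-3) = -48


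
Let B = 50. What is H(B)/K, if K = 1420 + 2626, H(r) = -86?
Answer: -43/2023 ≈ -0.021256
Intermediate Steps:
K = 4046
H(B)/K = -86/4046 = -86*1/4046 = -43/2023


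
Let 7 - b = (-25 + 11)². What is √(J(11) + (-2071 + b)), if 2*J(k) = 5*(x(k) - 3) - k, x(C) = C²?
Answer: I*√7882/2 ≈ 44.39*I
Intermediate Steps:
b = -189 (b = 7 - (-25 + 11)² = 7 - 1*(-14)² = 7 - 1*196 = 7 - 196 = -189)
J(k) = -15/2 - k/2 + 5*k²/2 (J(k) = (5*(k² - 3) - k)/2 = (5*(-3 + k²) - k)/2 = ((-15 + 5*k²) - k)/2 = (-15 - k + 5*k²)/2 = -15/2 - k/2 + 5*k²/2)
√(J(11) + (-2071 + b)) = √((-15/2 - ½*11 + (5/2)*11²) + (-2071 - 189)) = √((-15/2 - 11/2 + (5/2)*121) - 2260) = √((-15/2 - 11/2 + 605/2) - 2260) = √(579/2 - 2260) = √(-3941/2) = I*√7882/2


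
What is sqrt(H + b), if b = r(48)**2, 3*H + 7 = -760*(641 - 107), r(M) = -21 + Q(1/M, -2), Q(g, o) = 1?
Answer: I*sqrt(1213941)/3 ≈ 367.26*I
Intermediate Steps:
r(M) = -20 (r(M) = -21 + 1 = -20)
H = -405847/3 (H = -7/3 + (-760*(641 - 107))/3 = -7/3 + (-760*534)/3 = -7/3 + (1/3)*(-405840) = -7/3 - 135280 = -405847/3 ≈ -1.3528e+5)
b = 400 (b = (-20)**2 = 400)
sqrt(H + b) = sqrt(-405847/3 + 400) = sqrt(-404647/3) = I*sqrt(1213941)/3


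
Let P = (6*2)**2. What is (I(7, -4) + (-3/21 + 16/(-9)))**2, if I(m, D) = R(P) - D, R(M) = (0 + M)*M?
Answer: 1706939637001/3969 ≈ 4.3007e+8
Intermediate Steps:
P = 144 (P = 12**2 = 144)
R(M) = M**2 (R(M) = M*M = M**2)
I(m, D) = 20736 - D (I(m, D) = 144**2 - D = 20736 - D)
(I(7, -4) + (-3/21 + 16/(-9)))**2 = ((20736 - 1*(-4)) + (-3/21 + 16/(-9)))**2 = ((20736 + 4) + (-3*1/21 + 16*(-1/9)))**2 = (20740 + (-1/7 - 16/9))**2 = (20740 - 121/63)**2 = (1306499/63)**2 = 1706939637001/3969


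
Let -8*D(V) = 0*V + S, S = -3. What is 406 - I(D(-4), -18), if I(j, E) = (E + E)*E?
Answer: -242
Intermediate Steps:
D(V) = 3/8 (D(V) = -(0*V - 3)/8 = -(0 - 3)/8 = -⅛*(-3) = 3/8)
I(j, E) = 2*E² (I(j, E) = (2*E)*E = 2*E²)
406 - I(D(-4), -18) = 406 - 2*(-18)² = 406 - 2*324 = 406 - 1*648 = 406 - 648 = -242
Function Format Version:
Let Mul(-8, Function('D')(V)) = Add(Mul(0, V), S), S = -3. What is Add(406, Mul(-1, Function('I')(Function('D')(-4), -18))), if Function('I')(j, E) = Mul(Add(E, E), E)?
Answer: -242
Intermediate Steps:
Function('D')(V) = Rational(3, 8) (Function('D')(V) = Mul(Rational(-1, 8), Add(Mul(0, V), -3)) = Mul(Rational(-1, 8), Add(0, -3)) = Mul(Rational(-1, 8), -3) = Rational(3, 8))
Function('I')(j, E) = Mul(2, Pow(E, 2)) (Function('I')(j, E) = Mul(Mul(2, E), E) = Mul(2, Pow(E, 2)))
Add(406, Mul(-1, Function('I')(Function('D')(-4), -18))) = Add(406, Mul(-1, Mul(2, Pow(-18, 2)))) = Add(406, Mul(-1, Mul(2, 324))) = Add(406, Mul(-1, 648)) = Add(406, -648) = -242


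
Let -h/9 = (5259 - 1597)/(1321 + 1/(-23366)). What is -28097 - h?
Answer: -866485532417/30866485 ≈ -28072.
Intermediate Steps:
h = -770096628/30866485 (h = -9*(5259 - 1597)/(1321 + 1/(-23366)) = -32958/(1321 - 1/23366) = -32958/30866485/23366 = -32958*23366/30866485 = -9*85566292/30866485 = -770096628/30866485 ≈ -24.949)
-28097 - h = -28097 - 1*(-770096628/30866485) = -28097 + 770096628/30866485 = -866485532417/30866485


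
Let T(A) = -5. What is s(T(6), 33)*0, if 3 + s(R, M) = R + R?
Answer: 0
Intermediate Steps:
s(R, M) = -3 + 2*R (s(R, M) = -3 + (R + R) = -3 + 2*R)
s(T(6), 33)*0 = (-3 + 2*(-5))*0 = (-3 - 10)*0 = -13*0 = 0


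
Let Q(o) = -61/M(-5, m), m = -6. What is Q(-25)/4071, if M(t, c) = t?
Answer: 61/20355 ≈ 0.0029968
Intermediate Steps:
Q(o) = 61/5 (Q(o) = -61/(-5) = -61*(-⅕) = 61/5)
Q(-25)/4071 = (61/5)/4071 = (61/5)*(1/4071) = 61/20355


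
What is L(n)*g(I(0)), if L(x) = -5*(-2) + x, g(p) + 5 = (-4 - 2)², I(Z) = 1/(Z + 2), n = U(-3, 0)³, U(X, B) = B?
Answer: 310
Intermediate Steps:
n = 0 (n = 0³ = 0)
I(Z) = 1/(2 + Z)
g(p) = 31 (g(p) = -5 + (-4 - 2)² = -5 + (-6)² = -5 + 36 = 31)
L(x) = 10 + x
L(n)*g(I(0)) = (10 + 0)*31 = 10*31 = 310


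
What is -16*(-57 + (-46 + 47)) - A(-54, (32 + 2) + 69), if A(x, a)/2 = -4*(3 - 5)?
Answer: 880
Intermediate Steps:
A(x, a) = 16 (A(x, a) = 2*(-4*(3 - 5)) = 2*(-4*(-2)) = 2*8 = 16)
-16*(-57 + (-46 + 47)) - A(-54, (32 + 2) + 69) = -16*(-57 + (-46 + 47)) - 1*16 = -16*(-57 + 1) - 16 = -16*(-56) - 16 = 896 - 16 = 880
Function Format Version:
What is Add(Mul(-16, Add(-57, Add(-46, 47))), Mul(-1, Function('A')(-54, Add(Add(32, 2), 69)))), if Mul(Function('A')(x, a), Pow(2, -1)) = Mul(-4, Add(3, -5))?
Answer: 880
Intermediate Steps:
Function('A')(x, a) = 16 (Function('A')(x, a) = Mul(2, Mul(-4, Add(3, -5))) = Mul(2, Mul(-4, -2)) = Mul(2, 8) = 16)
Add(Mul(-16, Add(-57, Add(-46, 47))), Mul(-1, Function('A')(-54, Add(Add(32, 2), 69)))) = Add(Mul(-16, Add(-57, Add(-46, 47))), Mul(-1, 16)) = Add(Mul(-16, Add(-57, 1)), -16) = Add(Mul(-16, -56), -16) = Add(896, -16) = 880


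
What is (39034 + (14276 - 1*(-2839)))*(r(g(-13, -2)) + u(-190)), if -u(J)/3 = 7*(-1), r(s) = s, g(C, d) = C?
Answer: 449192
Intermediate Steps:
u(J) = 21 (u(J) = -21*(-1) = -3*(-7) = 21)
(39034 + (14276 - 1*(-2839)))*(r(g(-13, -2)) + u(-190)) = (39034 + (14276 - 1*(-2839)))*(-13 + 21) = (39034 + (14276 + 2839))*8 = (39034 + 17115)*8 = 56149*8 = 449192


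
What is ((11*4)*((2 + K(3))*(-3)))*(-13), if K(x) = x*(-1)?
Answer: -1716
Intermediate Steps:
K(x) = -x
((11*4)*((2 + K(3))*(-3)))*(-13) = ((11*4)*((2 - 1*3)*(-3)))*(-13) = (44*((2 - 3)*(-3)))*(-13) = (44*(-1*(-3)))*(-13) = (44*3)*(-13) = 132*(-13) = -1716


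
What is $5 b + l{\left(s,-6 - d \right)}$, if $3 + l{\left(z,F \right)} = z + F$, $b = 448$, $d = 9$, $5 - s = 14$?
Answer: $2213$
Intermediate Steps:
$s = -9$ ($s = 5 - 14 = -9$)
$l{\left(z,F \right)} = -3 + F + z$ ($l{\left(z,F \right)} = -3 + \left(z + F\right) = -3 + \left(F + z\right) = -3 + F + z$)
$5 b + l{\left(s,-6 - d \right)} = 5 \cdot 448 - 27 = 2240 - 27 = 2213$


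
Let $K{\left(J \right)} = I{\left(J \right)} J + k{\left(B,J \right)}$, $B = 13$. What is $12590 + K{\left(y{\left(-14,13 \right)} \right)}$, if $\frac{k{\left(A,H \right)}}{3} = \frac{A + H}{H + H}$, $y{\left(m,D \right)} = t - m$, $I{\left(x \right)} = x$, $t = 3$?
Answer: $\frac{218988}{17} \approx 12882.0$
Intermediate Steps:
$y{\left(m,D \right)} = 3 - m$
$k{\left(A,H \right)} = \frac{3 \left(A + H\right)}{2 H}$ ($k{\left(A,H \right)} = 3 \frac{A + H}{H + H} = 3 \frac{A + H}{2 H} = \frac{3 \left(A + H\right)}{2 H}$)
$K{\left(J \right)} = J^{2} + \frac{3 \left(13 + J\right)}{2 J}$ ($K{\left(J \right)} = J J + \frac{3 \left(13 + J\right)}{2 J} = J^{2} + \frac{3 \left(13 + J\right)}{2 J}$)
$12590 + K{\left(y{\left(-14,13 \right)} \right)} = 12590 + \left(\frac{3}{2} + \left(3 - -14\right)^{2} + \frac{39}{2 \left(3 - -14\right)}\right) = 12590 + \left(\frac{3}{2} + \left(3 + 14\right)^{2} + \frac{39}{2 \left(3 + 14\right)}\right) = 12590 + \left(\frac{3}{2} + 17^{2} + \frac{39}{2 \cdot 17}\right) = 12590 + \left(\frac{3}{2} + 289 + \frac{39}{2} \cdot \frac{1}{17}\right) = 12590 + \left(\frac{3}{2} + 289 + \frac{39}{34}\right) = 12590 + \frac{4958}{17} = \frac{218988}{17}$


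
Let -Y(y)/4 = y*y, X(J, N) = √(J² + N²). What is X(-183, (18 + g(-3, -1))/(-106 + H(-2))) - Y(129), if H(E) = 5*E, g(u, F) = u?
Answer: 66564 + 3*√50069801/116 ≈ 66747.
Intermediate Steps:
Y(y) = -4*y² (Y(y) = -4*y*y = -4*y²)
X(-183, (18 + g(-3, -1))/(-106 + H(-2))) - Y(129) = √((-183)² + ((18 - 3)/(-106 + 5*(-2)))²) - (-4)*129² = √(33489 + (15/(-106 - 10))²) - (-4)*16641 = √(33489 + (15/(-116))²) - 1*(-66564) = √(33489 + (15*(-1/116))²) + 66564 = √(33489 + (-15/116)²) + 66564 = √(33489 + 225/13456) + 66564 = √(450628209/13456) + 66564 = 3*√50069801/116 + 66564 = 66564 + 3*√50069801/116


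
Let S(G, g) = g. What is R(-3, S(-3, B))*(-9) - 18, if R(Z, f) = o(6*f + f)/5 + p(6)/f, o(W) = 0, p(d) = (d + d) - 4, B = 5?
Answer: -162/5 ≈ -32.400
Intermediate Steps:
p(d) = -4 + 2*d (p(d) = 2*d - 4 = -4 + 2*d)
R(Z, f) = 8/f (R(Z, f) = 0/5 + (-4 + 2*6)/f = 0*(⅕) + (-4 + 12)/f = 0 + 8/f = 8/f)
R(-3, S(-3, B))*(-9) - 18 = (8/5)*(-9) - 18 = -72/5 - 18 = -162/5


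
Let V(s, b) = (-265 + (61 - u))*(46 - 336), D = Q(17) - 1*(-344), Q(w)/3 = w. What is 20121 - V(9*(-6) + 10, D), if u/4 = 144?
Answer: -206079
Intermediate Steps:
u = 576 (u = 4*144 = 576)
Q(w) = 3*w
D = 395 (D = 3*17 - 1*(-344) = 51 + 344 = 395)
V(s, b) = 226200 (V(s, b) = (-265 + (61 - 1*576))*(46 - 336) = (-265 + (61 - 576))*(-290) = (-265 - 515)*(-290) = -780*(-290) = 226200)
20121 - V(9*(-6) + 10, D) = 20121 - 1*226200 = 20121 - 226200 = -206079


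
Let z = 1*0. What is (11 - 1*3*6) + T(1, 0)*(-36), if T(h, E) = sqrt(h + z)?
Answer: -43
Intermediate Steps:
z = 0
T(h, E) = sqrt(h) (T(h, E) = sqrt(h + 0) = sqrt(h))
(11 - 1*3*6) + T(1, 0)*(-36) = (11 - 1*3*6) + sqrt(1)*(-36) = (11 - 3*6) + 1*(-36) = (11 - 18) - 36 = -7 - 36 = -43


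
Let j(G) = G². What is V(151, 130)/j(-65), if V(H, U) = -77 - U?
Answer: -207/4225 ≈ -0.048994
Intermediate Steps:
V(151, 130)/j(-65) = (-77 - 1*130)/((-65)²) = (-77 - 130)/4225 = -207*1/4225 = -207/4225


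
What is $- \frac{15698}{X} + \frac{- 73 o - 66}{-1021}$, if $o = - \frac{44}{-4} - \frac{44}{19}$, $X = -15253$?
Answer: $\frac{507375149}{295892947} \approx 1.7147$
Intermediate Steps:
$o = \frac{165}{19}$ ($o = \left(-44\right) \left(- \frac{1}{4}\right) - \frac{44}{19} = 11 - \frac{44}{19} = \frac{165}{19} \approx 8.6842$)
$- \frac{15698}{X} + \frac{- 73 o - 66}{-1021} = - \frac{15698}{-15253} + \frac{\left(-73\right) \frac{165}{19} - 66}{-1021} = \left(-15698\right) \left(- \frac{1}{15253}\right) + \left(- \frac{12045}{19} - 66\right) \left(- \frac{1}{1021}\right) = \frac{15698}{15253} - - \frac{13299}{19399} = \frac{15698}{15253} + \frac{13299}{19399} = \frac{507375149}{295892947}$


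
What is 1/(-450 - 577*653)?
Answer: -1/377231 ≈ -2.6509e-6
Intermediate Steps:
1/(-450 - 577*653) = 1/(-450 - 376781) = 1/(-377231) = -1/377231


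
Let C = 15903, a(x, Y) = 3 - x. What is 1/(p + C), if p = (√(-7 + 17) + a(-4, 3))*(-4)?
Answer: 3175/50403093 + 4*√10/252015465 ≈ 6.3042e-5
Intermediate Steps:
p = -28 - 4*√10 (p = (√(-7 + 17) + (3 - 1*(-4)))*(-4) = (√10 + (3 + 4))*(-4) = (√10 + 7)*(-4) = (7 + √10)*(-4) = -28 - 4*√10 ≈ -40.649)
1/(p + C) = 1/((-28 - 4*√10) + 15903) = 1/(15875 - 4*√10)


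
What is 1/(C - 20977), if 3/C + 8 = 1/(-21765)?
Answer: -174121/3652601512 ≈ -4.7670e-5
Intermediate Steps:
C = -65295/174121 (C = 3/(-8 + 1/(-21765)) = 3/(-8 - 1/21765) = 3/(-174121/21765) = 3*(-21765/174121) = -65295/174121 ≈ -0.37500)
1/(C - 20977) = 1/(-65295/174121 - 20977) = 1/(-3652601512/174121) = -174121/3652601512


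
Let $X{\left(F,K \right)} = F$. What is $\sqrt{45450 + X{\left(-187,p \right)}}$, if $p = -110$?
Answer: $\sqrt{45263} \approx 212.75$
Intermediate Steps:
$\sqrt{45450 + X{\left(-187,p \right)}} = \sqrt{45450 - 187} = \sqrt{45263}$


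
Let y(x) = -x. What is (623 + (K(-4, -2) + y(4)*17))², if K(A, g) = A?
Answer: 303601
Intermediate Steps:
(623 + (K(-4, -2) + y(4)*17))² = (623 + (-4 - 1*4*17))² = (623 + (-4 - 4*17))² = (623 + (-4 - 68))² = (623 - 72)² = 551² = 303601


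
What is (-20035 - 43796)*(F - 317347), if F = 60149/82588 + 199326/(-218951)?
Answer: 366294313661105889975/18082725188 ≈ 2.0257e+10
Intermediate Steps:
F = -3292251989/18082725188 (F = 60149*(1/82588) + 199326*(-1/218951) = 60149/82588 - 199326/218951 = -3292251989/18082725188 ≈ -0.18207)
(-20035 - 43796)*(F - 317347) = (-20035 - 43796)*(-3292251989/18082725188 - 317347) = -63831*(-5738501882488225/18082725188) = 366294313661105889975/18082725188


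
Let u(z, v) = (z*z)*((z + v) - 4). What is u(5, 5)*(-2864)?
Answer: -429600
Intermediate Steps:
u(z, v) = z²*(-4 + v + z) (u(z, v) = z²*((v + z) - 4) = z²*(-4 + v + z))
u(5, 5)*(-2864) = (5²*(-4 + 5 + 5))*(-2864) = (25*6)*(-2864) = 150*(-2864) = -429600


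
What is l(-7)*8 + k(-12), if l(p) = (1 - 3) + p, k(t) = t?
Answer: -84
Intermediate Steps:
l(p) = -2 + p
l(-7)*8 + k(-12) = (-2 - 7)*8 - 12 = -9*8 - 12 = -72 - 12 = -84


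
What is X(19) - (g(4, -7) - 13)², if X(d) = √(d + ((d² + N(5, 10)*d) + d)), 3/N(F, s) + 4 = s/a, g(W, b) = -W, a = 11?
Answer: -289 + √439926/34 ≈ -269.49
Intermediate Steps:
N(F, s) = 3/(-4 + s/11)
X(d) = √(d² + 35*d/34) (X(d) = √(d + ((d² + (33/(-44 + 10))*d) + d)) = √(d + ((d² + (33/(-34))*d) + d)) = √(d + ((d² + (33*(-1/34))*d) + d)) = √(d + ((d² - 33*d/34) + d)) = √(d + (d² + d/34)) = √(d² + 35*d/34))
X(19) - (g(4, -7) - 13)² = √(19*(35/34 + 19)) - (-1*4 - 13)² = √(19*(681/34)) - (-4 - 13)² = √(12939/34) - 1*(-17)² = √439926/34 - 1*289 = √439926/34 - 289 = -289 + √439926/34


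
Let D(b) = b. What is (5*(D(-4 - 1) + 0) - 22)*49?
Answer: -2303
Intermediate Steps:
(5*(D(-4 - 1) + 0) - 22)*49 = (5*((-4 - 1) + 0) - 22)*49 = (5*(-5 + 0) - 22)*49 = (5*(-5) - 22)*49 = (-25 - 22)*49 = -47*49 = -2303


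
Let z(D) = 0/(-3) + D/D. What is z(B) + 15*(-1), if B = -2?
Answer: -14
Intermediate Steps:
z(D) = 1 (z(D) = 0*(-⅓) + 1 = 0 + 1 = 1)
z(B) + 15*(-1) = 1 + 15*(-1) = 1 - 15 = -14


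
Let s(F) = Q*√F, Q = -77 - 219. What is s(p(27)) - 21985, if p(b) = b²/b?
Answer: -21985 - 888*√3 ≈ -23523.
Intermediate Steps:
Q = -296
p(b) = b
s(F) = -296*√F
s(p(27)) - 21985 = -888*√3 - 21985 = -21985 - 888*√3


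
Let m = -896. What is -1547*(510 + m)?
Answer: 597142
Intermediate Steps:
-1547*(510 + m) = -1547*(510 - 896) = -1547*(-386) = 597142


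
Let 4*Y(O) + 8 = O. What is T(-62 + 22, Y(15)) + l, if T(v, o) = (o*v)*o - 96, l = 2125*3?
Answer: 12313/2 ≈ 6156.5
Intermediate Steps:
Y(O) = -2 + O/4
l = 6375
T(v, o) = -96 + v*o² (T(v, o) = v*o² - 96 = -96 + v*o²)
T(-62 + 22, Y(15)) + l = (-96 + (-62 + 22)*(-2 + (¼)*15)²) + 6375 = (-96 - 40*(-2 + 15/4)²) + 6375 = (-96 - 40*(7/4)²) + 6375 = (-96 - 40*49/16) + 6375 = (-96 - 245/2) + 6375 = -437/2 + 6375 = 12313/2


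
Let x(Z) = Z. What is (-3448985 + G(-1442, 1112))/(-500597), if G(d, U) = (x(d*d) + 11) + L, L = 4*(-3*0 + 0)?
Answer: 1369610/500597 ≈ 2.7360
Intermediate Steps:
L = 0 (L = 4*(0 + 0) = 4*0 = 0)
G(d, U) = 11 + d**2 (G(d, U) = (d*d + 11) + 0 = (d**2 + 11) + 0 = (11 + d**2) + 0 = 11 + d**2)
(-3448985 + G(-1442, 1112))/(-500597) = (-3448985 + (11 + (-1442)**2))/(-500597) = (-3448985 + (11 + 2079364))*(-1/500597) = (-3448985 + 2079375)*(-1/500597) = -1369610*(-1/500597) = 1369610/500597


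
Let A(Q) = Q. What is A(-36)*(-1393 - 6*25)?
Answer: 55548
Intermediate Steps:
A(-36)*(-1393 - 6*25) = -36*(-1393 - 6*25) = -36*(-1393 - 150) = -36*(-1543) = 55548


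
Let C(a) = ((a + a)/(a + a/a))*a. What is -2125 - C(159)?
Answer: -195281/80 ≈ -2441.0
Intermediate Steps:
C(a) = 2*a²/(1 + a) (C(a) = ((2*a)/(a + 1))*a = ((2*a)/(1 + a))*a = (2*a/(1 + a))*a = 2*a²/(1 + a))
-2125 - C(159) = -2125 - 2*159²/(1 + 159) = -2125 - 2*25281/160 = -2125 - 1*25281/80 = -2125 - 25281/80 = -195281/80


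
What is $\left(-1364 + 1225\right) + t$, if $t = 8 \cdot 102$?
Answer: $677$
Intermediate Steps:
$t = 816$
$\left(-1364 + 1225\right) + t = \left(-1364 + 1225\right) + 816 = -139 + 816 = 677$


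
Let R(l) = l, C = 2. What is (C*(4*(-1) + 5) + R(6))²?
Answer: 64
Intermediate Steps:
(C*(4*(-1) + 5) + R(6))² = (2*(4*(-1) + 5) + 6)² = (2*(-4 + 5) + 6)² = (2*1 + 6)² = (2 + 6)² = 8² = 64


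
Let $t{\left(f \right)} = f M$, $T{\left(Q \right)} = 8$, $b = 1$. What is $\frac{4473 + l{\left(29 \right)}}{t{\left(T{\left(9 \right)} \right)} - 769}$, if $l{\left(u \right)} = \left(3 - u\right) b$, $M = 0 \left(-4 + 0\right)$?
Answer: $- \frac{4447}{769} \approx -5.7828$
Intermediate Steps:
$M = 0$ ($M = 0 \left(-4\right) = 0$)
$l{\left(u \right)} = 3 - u$ ($l{\left(u \right)} = \left(3 - u\right) 1 = 3 - u$)
$t{\left(f \right)} = 0$ ($t{\left(f \right)} = f 0 = 0$)
$\frac{4473 + l{\left(29 \right)}}{t{\left(T{\left(9 \right)} \right)} - 769} = \frac{4473 + \left(3 - 29\right)}{0 - 769} = \frac{4473 + \left(3 - 29\right)}{-769} = \left(4473 - 26\right) \left(- \frac{1}{769}\right) = 4447 \left(- \frac{1}{769}\right) = - \frac{4447}{769}$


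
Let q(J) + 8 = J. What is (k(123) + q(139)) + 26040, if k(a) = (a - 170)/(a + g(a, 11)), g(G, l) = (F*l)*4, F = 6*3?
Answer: 23946418/915 ≈ 26171.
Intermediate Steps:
F = 18
g(G, l) = 72*l (g(G, l) = (18*l)*4 = 72*l)
k(a) = (-170 + a)/(792 + a) (k(a) = (a - 170)/(a + 72*11) = (-170 + a)/(a + 792) = (-170 + a)/(792 + a))
q(J) = -8 + J
(k(123) + q(139)) + 26040 = ((-170 + 123)/(792 + 123) + (-8 + 139)) + 26040 = (-47/915 + 131) + 26040 = 119818/915 + 26040 = 23946418/915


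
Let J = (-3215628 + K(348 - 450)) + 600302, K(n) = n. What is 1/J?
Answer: -1/2615428 ≈ -3.8235e-7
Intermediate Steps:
J = -2615428 (J = (-3215628 + (348 - 450)) + 600302 = (-3215628 - 102) + 600302 = -3215730 + 600302 = -2615428)
1/J = 1/(-2615428) = -1/2615428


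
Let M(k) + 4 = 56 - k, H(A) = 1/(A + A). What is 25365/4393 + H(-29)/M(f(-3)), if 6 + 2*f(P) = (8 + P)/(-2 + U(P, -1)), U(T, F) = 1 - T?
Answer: 158141989/27390355 ≈ 5.7736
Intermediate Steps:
f(P) = -3 + (8 + P)/(2*(-1 - P)) (f(P) = -3 + ((8 + P)/(-2 + (1 - P)))/2 = -3 + ((8 + P)/(-1 - P))/2 = -3 + (8 + P)/(2*(-1 - P)))
H(A) = 1/(2*A)
M(k) = 52 - k (M(k) = -4 + (56 - k) = 52 - k)
25365/4393 + H(-29)/M(f(-3)) = 25365/4393 + ((1/2)/(-29))/(52 - 7*(-2 - 1*(-3))/(2*(1 - 3))) = 25365*(1/4393) + ((1/2)*(-1/29))/(52 - 7*(-2 + 3)/(2*(-2))) = 25365/4393 - 1/(58*(52 - 7*(-1)/(2*2))) = 25365/4393 - 1/(58*(52 - 1*(-7/4))) = 25365/4393 - 1/(58*(52 + 7/4)) = 25365/4393 - 1/(58*215/4) = 25365/4393 - 1/58*4/215 = 25365/4393 - 2/6235 = 158141989/27390355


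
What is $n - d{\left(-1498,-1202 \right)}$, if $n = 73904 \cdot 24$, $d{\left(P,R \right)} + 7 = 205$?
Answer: $1773498$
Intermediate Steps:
$d{\left(P,R \right)} = 198$ ($d{\left(P,R \right)} = -7 + 205 = 198$)
$n = 1773696$
$n - d{\left(-1498,-1202 \right)} = 1773696 - 198 = 1773498$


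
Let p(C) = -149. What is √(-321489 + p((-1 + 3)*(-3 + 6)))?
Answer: I*√321638 ≈ 567.13*I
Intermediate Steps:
√(-321489 + p((-1 + 3)*(-3 + 6))) = √(-321489 - 149) = √(-321638) = I*√321638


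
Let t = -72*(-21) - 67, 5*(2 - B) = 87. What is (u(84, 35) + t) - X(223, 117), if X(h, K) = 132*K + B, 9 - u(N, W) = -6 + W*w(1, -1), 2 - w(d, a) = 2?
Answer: -69843/5 ≈ -13969.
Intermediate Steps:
B = -77/5 (B = 2 - ⅕*87 = 2 - 87/5 = -77/5 ≈ -15.400)
w(d, a) = 0 (w(d, a) = 2 - 1*2 = 2 - 2 = 0)
t = 1445 (t = 1512 - 67 = 1445)
u(N, W) = 15 (u(N, W) = 9 - (-6 + W*0) = 9 - (-6 + 0) = 9 - 1*(-6) = 9 + 6 = 15)
X(h, K) = -77/5 + 132*K (X(h, K) = 132*K - 77/5 = -77/5 + 132*K)
(u(84, 35) + t) - X(223, 117) = (15 + 1445) - (-77/5 + 132*117) = 1460 - (-77/5 + 15444) = 1460 - 1*77143/5 = 1460 - 77143/5 = -69843/5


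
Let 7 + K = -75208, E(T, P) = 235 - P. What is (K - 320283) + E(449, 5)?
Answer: -395268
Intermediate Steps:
K = -75215 (K = -7 - 75208 = -75215)
(K - 320283) + E(449, 5) = (-75215 - 320283) + (235 - 1*5) = -395498 + (235 - 5) = -395498 + 230 = -395268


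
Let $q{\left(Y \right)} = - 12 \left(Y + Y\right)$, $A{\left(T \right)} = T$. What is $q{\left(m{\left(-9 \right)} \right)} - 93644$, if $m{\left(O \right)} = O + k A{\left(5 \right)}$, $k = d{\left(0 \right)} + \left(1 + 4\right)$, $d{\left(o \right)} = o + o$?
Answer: $-94028$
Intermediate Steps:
$d{\left(o \right)} = 2 o$
$k = 5$ ($k = 2 \cdot 0 + \left(1 + 4\right) = 0 + 5 = 5$)
$m{\left(O \right)} = 25 + O$ ($m{\left(O \right)} = O + 5 \cdot 5 = O + 25 = 25 + O$)
$q{\left(Y \right)} = - 24 Y$ ($q{\left(Y \right)} = - 12 \cdot 2 Y = - 24 Y$)
$q{\left(m{\left(-9 \right)} \right)} - 93644 = - 24 \left(25 - 9\right) - 93644 = \left(-24\right) 16 - 93644 = -384 - 93644 = -94028$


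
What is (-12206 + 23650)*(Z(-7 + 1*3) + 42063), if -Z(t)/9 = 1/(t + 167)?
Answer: 78463039440/163 ≈ 4.8137e+8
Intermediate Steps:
Z(t) = -9/(167 + t) (Z(t) = -9/(t + 167) = -9/(167 + t))
(-12206 + 23650)*(Z(-7 + 1*3) + 42063) = (-12206 + 23650)*(-9/(167 + (-7 + 1*3)) + 42063) = 11444*(-9/(167 + (-7 + 3)) + 42063) = 11444*(-9/(167 - 4) + 42063) = 11444*(-9/163 + 42063) = 11444*(6856260/163) = 78463039440/163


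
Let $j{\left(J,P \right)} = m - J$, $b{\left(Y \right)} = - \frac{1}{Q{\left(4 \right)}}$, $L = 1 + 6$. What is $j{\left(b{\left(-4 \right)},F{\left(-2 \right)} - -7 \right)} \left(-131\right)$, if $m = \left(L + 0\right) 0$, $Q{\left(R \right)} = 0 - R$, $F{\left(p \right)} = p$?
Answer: $\frac{131}{4} \approx 32.75$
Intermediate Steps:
$Q{\left(R \right)} = - R$
$L = 7$
$b{\left(Y \right)} = \frac{1}{4}$ ($b{\left(Y \right)} = - \frac{1}{\left(-1\right) 4} = - \frac{1}{-4} = \left(-1\right) \left(- \frac{1}{4}\right) = \frac{1}{4}$)
$m = 0$ ($m = \left(7 + 0\right) 0 = 7 \cdot 0 = 0$)
$j{\left(J,P \right)} = - J$ ($j{\left(J,P \right)} = 0 - J = - J$)
$j{\left(b{\left(-4 \right)},F{\left(-2 \right)} - -7 \right)} \left(-131\right) = \left(-1\right) \frac{1}{4} \left(-131\right) = \left(- \frac{1}{4}\right) \left(-131\right) = \frac{131}{4}$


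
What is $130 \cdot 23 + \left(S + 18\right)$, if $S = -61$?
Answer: $2947$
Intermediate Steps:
$130 \cdot 23 + \left(S + 18\right) = 130 \cdot 23 + \left(-61 + 18\right) = 2990 - 43 = 2947$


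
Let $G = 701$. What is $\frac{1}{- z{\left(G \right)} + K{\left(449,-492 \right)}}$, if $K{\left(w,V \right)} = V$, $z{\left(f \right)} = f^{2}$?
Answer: $- \frac{1}{491893} \approx -2.033 \cdot 10^{-6}$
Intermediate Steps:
$\frac{1}{- z{\left(G \right)} + K{\left(449,-492 \right)}} = \frac{1}{- 701^{2} - 492} = \frac{1}{\left(-1\right) 491401 - 492} = \frac{1}{-491401 - 492} = \frac{1}{-491893} = - \frac{1}{491893}$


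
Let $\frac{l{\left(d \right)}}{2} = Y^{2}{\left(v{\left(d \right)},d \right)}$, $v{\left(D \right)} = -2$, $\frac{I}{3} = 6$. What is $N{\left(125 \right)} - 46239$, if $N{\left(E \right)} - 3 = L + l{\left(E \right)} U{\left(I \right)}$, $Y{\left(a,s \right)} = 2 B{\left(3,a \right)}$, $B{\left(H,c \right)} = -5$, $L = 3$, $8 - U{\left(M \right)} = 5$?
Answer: $-45633$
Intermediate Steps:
$I = 18$ ($I = 3 \cdot 6 = 18$)
$U{\left(M \right)} = 3$ ($U{\left(M \right)} = 8 - 5 = 3$)
$Y{\left(a,s \right)} = -10$ ($Y{\left(a,s \right)} = 2 \left(-5\right) = -10$)
$l{\left(d \right)} = 200$ ($l{\left(d \right)} = 2 \left(-10\right)^{2} = 2 \cdot 100 = 200$)
$N{\left(E \right)} = 606$ ($N{\left(E \right)} = 3 + \left(3 + 200 \cdot 3\right) = 3 + \left(3 + 600\right) = 3 + 603 = 606$)
$N{\left(125 \right)} - 46239 = 606 - 46239 = -45633$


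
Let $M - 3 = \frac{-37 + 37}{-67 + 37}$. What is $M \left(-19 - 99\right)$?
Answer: $-354$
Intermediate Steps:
$M = 3$ ($M = 3 + \frac{-37 + 37}{-67 + 37} = 3 + \frac{0}{-30} = 3 + 0 \left(- \frac{1}{30}\right) = 3 + 0 = 3$)
$M \left(-19 - 99\right) = 3 \left(-19 - 99\right) = 3 \left(-118\right) = -354$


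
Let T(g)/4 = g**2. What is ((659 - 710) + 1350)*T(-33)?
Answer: 5658444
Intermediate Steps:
T(g) = 4*g**2
((659 - 710) + 1350)*T(-33) = ((659 - 710) + 1350)*(4*(-33)**2) = (-51 + 1350)*(4*1089) = 1299*4356 = 5658444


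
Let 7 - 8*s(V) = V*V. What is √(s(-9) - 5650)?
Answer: I*√22637/2 ≈ 75.228*I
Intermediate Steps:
s(V) = 7/8 - V²/8 (s(V) = 7/8 - V*V/8 = 7/8 - V²/8)
√(s(-9) - 5650) = √((7/8 - ⅛*(-9)²) - 5650) = √((7/8 - ⅛*81) - 5650) = √((7/8 - 81/8) - 5650) = √(-37/4 - 5650) = √(-22637/4) = I*√22637/2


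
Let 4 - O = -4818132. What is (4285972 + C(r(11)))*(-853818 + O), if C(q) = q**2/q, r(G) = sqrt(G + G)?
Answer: 16990955947096 + 3964318*sqrt(22) ≈ 1.6991e+13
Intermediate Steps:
O = 4818136 (O = 4 - 1*(-4818132) = 4 + 4818132 = 4818136)
r(G) = sqrt(2)*sqrt(G) (r(G) = sqrt(2*G) = sqrt(2)*sqrt(G))
C(q) = q
(4285972 + C(r(11)))*(-853818 + O) = (4285972 + sqrt(2)*sqrt(11))*(-853818 + 4818136) = (4285972 + sqrt(22))*3964318 = 16990955947096 + 3964318*sqrt(22)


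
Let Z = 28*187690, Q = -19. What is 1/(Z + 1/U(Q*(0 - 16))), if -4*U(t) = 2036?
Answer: 509/2674957879 ≈ 1.9028e-7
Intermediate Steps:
Z = 5255320
U(t) = -509 (U(t) = -1/4*2036 = -509)
1/(Z + 1/U(Q*(0 - 16))) = 1/(5255320 + 1/(-509)) = 1/(5255320 - 1/509) = 1/(2674957879/509) = 509/2674957879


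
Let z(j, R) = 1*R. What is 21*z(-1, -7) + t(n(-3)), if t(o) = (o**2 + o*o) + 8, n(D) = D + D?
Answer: -67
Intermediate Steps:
z(j, R) = R
n(D) = 2*D
t(o) = 8 + 2*o**2 (t(o) = (o**2 + o**2) + 8 = 2*o**2 + 8 = 8 + 2*o**2)
21*z(-1, -7) + t(n(-3)) = 21*(-7) + (8 + 2*(2*(-3))**2) = -147 + (8 + 2*(-6)**2) = -147 + (8 + 2*36) = -147 + (8 + 72) = -147 + 80 = -67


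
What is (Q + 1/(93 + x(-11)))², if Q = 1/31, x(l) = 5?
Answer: 16641/9229444 ≈ 0.0018030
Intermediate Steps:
Q = 1/31 ≈ 0.032258
(Q + 1/(93 + x(-11)))² = (1/31 + 1/(93 + 5))² = (1/31 + 1/98)² = (129/3038)² = 16641/9229444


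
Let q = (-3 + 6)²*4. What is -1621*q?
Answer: -58356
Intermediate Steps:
q = 36 (q = 3²*4 = 9*4 = 36)
-1621*q = -1621*36 = -58356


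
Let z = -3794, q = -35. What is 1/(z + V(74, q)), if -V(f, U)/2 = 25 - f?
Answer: -1/3696 ≈ -0.00027056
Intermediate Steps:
V(f, U) = -50 + 2*f (V(f, U) = -2*(25 - f) = -50 + 2*f)
1/(z + V(74, q)) = 1/(-3794 + (-50 + 2*74)) = 1/(-3794 + (-50 + 148)) = 1/(-3794 + 98) = 1/(-3696) = -1/3696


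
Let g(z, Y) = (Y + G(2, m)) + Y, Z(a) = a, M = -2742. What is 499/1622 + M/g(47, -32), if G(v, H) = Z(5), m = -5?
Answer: 4476965/95698 ≈ 46.782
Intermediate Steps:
G(v, H) = 5
g(z, Y) = 5 + 2*Y (g(z, Y) = (Y + 5) + Y = (5 + Y) + Y = 5 + 2*Y)
499/1622 + M/g(47, -32) = 499/1622 - 2742/(5 + 2*(-32)) = 499*(1/1622) - 2742/(5 - 64) = 499/1622 - 2742/(-59) = 499/1622 - 2742*(-1/59) = 499/1622 + 2742/59 = 4476965/95698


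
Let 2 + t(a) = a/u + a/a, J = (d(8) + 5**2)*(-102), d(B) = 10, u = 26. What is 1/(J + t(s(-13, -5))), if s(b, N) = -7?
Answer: -26/92853 ≈ -0.00028001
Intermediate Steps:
J = -3570 (J = (10 + 5**2)*(-102) = (10 + 25)*(-102) = 35*(-102) = -3570)
t(a) = -1 + a/26 (t(a) = -2 + (a/26 + a/a) = -2 + (a*(1/26) + 1) = -2 + (a/26 + 1) = -2 + (1 + a/26) = -1 + a/26)
1/(J + t(s(-13, -5))) = 1/(-3570 + (-1 + (1/26)*(-7))) = 1/(-3570 + (-1 - 7/26)) = 1/(-3570 - 33/26) = 1/(-92853/26) = -26/92853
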